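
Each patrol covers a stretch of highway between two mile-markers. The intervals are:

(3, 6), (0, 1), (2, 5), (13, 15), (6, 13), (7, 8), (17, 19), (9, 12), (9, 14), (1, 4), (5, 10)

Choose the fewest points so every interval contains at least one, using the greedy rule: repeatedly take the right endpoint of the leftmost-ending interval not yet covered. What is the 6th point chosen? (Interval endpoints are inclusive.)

19

By right end: [0,1]  [1,4]  [2,5]  [3,6]  [7,8]  [5,10]  [9,12]  [6,13]  [9,14]  [13,15]  [17,19]
[0,1] uncovered → point at 1; [2,5] uncovered → point at 5; [7,8] uncovered → point at 8; [9,12] uncovered → point at 12; [13,15] uncovered → point at 15; [17,19] uncovered → point at 19.
Points: 1, 5, 8, 12, 15, 19 (6 total).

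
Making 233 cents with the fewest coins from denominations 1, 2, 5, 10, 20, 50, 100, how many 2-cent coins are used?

Greedy: take as many of the largest coin as possible, then repeat with the remainder.
233 − 2×100→33 − 1×20→13 − 1×10→3 − 1×2→1 − 1×1→0
Count of 2: 1

1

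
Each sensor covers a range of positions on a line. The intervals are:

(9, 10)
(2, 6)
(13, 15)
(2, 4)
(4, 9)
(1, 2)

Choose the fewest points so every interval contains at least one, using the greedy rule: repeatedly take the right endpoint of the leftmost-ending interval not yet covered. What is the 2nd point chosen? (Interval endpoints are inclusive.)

9

Sorted: [1,2] [2,4] [2,6] [4,9] [9,10] [13,15]
{[1,2],[2,4],[2,6]} hit by 2; {[4,9],[9,10]} hit by 9; {[13,15]} hit by 15.
Points: 2, 9, 15 (3 total).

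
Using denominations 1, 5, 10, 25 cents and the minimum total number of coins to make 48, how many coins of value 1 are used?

3

48 − 1×25→23 − 2×10→3 − 3×1→0
Count of 1: 3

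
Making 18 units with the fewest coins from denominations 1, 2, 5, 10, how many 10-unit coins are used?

18 − 1×10→8 − 1×5→3 − 1×2→1 − 1×1→0
Count of 10: 1

1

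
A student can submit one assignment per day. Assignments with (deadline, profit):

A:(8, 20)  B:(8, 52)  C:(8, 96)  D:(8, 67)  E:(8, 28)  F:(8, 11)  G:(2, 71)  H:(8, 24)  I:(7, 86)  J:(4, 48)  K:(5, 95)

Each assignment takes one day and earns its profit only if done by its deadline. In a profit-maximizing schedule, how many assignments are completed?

8

Profit order: C=96 K=95 I=86 G=71 D=67 B=52 J=48 E=28 H=24 A=20 F=11
Assign: C→slot 8, K→slot 5, I→slot 7, G→slot 2, D→slot 6, B→slot 4, J→slot 3, E→slot 1, H skipped, A skipped, F skipped.
Slots: [1:E] [2:G] [3:J] [4:B] [5:K] [6:D] [7:I] [8:C]
8 of 11 scheduled.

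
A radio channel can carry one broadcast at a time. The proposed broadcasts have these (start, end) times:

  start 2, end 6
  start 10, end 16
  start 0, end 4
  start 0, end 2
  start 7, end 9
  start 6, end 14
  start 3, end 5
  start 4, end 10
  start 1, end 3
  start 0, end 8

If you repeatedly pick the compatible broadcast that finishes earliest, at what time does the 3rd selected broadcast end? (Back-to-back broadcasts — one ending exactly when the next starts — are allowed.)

Sort by end time and greedily take each interval whose start is ≥ the last chosen end.
By end time: (0,2), (1,3), (0,4), (3,5), (2,6), (0,8), (7,9), (4,10), (6,14), (10,16).
Pick (0,2); next start ≥ 2 → (3,5); next start ≥ 5 → (7,9); next start ≥ 9 → (10,16).
Selected: (0,2) (3,5) (7,9) (10,16)

9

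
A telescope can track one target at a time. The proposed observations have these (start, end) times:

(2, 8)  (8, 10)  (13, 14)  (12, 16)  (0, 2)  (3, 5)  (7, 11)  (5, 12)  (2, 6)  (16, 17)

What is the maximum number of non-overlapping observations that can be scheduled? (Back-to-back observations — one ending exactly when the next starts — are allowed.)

5

Sorted by end: (0,2)  (3,5)  (2,6)  (2,8)  (8,10)  (7,11)  (5,12)  (13,14)  (12,16)  (16,17)
take (0,2); take (3,5); skip (2,6); skip (2,8); take (8,10); skip (5,12); take (13,14); take (16,17).
Selected 5 observations.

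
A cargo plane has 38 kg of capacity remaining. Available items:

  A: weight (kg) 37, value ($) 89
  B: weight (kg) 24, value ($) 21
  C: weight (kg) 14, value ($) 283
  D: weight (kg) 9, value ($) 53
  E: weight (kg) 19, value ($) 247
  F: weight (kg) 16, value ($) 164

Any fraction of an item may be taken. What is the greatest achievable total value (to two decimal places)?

581.25

Sort by value per unit weight and fill in that order.
Ratios (sorted): C 20.21, E 13.00, F 10.25, D 5.89, A 2.41, B 0.88
take C (14 @ 283); take E (19 @ 247); take 5/16 of F → 51.25. Capacity used 38/38.
Total value = 581.25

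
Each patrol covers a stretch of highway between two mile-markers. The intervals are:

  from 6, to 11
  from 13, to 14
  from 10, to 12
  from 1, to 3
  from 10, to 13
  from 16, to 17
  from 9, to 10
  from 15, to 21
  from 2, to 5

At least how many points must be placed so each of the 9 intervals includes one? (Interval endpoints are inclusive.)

4

Process intervals by earliest right end; each time one isn't hit yet, stab at its right endpoint.
By right end: [1,3]  [2,5]  [9,10]  [6,11]  [10,12]  [10,13]  [13,14]  [16,17]  [15,21]
[1,3] uncovered → point at 3; [9,10] uncovered → point at 10; [13,14] uncovered → point at 14; [16,17] uncovered → point at 17.
Points: 3, 10, 14, 17 (4 total).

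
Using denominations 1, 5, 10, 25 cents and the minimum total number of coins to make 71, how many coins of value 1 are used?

1

Greedy: take as many of the largest coin as possible, then repeat with the remainder.
71 = 2×25 + 2×10 + 1×1
Count of 1: 1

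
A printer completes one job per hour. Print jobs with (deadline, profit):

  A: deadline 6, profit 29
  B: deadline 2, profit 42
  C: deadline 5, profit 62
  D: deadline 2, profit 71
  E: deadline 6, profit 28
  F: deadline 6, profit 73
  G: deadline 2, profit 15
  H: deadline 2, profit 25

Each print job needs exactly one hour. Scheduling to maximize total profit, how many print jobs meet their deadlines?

6

Sort by profit descending; place each in the latest free slot ≤ its deadline.
Profit order: F=73 D=71 C=62 B=42 A=29 E=28 H=25 G=15
Assign: F→slot 6, D→slot 2, C→slot 5, B→slot 1, A→slot 4, E→slot 3, H skipped, G skipped.
Slots: [1:B] [2:D] [3:E] [4:A] [5:C] [6:F]
6 of 8 scheduled.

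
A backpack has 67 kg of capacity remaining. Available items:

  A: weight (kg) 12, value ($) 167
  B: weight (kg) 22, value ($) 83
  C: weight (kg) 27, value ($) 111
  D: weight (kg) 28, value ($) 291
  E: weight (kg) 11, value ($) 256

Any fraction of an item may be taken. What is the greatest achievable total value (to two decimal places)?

779.78

Greedy by value/weight ratio, highest first.
Order: E (256/11=23.27) > A (167/12=13.92) > D (291/28=10.39) > C (111/27=4.11) > B (83/22=3.77)
Fill: take E (11 @ 256) → take A (12 @ 167) → take D (28 @ 291) → take 16/27 of C → 65.78; 67/67 used.
Total value = 779.78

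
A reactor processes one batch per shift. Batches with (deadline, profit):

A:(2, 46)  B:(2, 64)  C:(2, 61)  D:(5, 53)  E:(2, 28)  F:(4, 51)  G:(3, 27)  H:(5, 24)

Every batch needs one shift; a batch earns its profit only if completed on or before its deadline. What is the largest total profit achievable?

Take jobs in profit order; each goes to the latest open slot no later than its deadline.
By profit: B(d2,64), C(d2,61), D(d5,53), F(d4,51), A(d2,46), E(d2,28), G(d3,27), H(d5,24)
B→slot 2; C→slot 1; D→slot 5; F→slot 4; A skipped; E skipped; G→slot 3; H skipped.
Profit = 61 + 64 + 27 + 51 + 53 = 256

256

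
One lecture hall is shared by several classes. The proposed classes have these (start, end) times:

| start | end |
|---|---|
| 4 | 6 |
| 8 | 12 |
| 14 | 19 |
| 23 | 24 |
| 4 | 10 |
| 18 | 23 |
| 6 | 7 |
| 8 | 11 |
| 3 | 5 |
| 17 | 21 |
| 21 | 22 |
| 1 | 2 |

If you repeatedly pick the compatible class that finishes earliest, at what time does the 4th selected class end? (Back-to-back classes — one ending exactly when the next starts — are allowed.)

By end time: (1,2), (3,5), (4,6), (6,7), (4,10), (8,11), (8,12), (14,19), (17,21), (21,22), (18,23), (23,24).
Pick (1,2); next start ≥ 2 → (3,5); next start ≥ 5 → (6,7); next start ≥ 7 → (8,11); next start ≥ 11 → (14,19); next start ≥ 19 → (21,22); next start ≥ 22 → (23,24).
Selected: (1,2) (3,5) (6,7) (8,11) (14,19) (21,22) (23,24)

11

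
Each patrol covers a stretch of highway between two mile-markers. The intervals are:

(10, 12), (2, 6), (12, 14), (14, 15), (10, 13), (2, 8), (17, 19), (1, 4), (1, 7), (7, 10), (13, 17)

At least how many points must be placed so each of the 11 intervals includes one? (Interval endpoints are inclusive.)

4

By right end: [1,4]  [2,6]  [1,7]  [2,8]  [7,10]  [10,12]  [10,13]  [12,14]  [14,15]  [13,17]  [17,19]
[1,4] uncovered → point at 4; [7,10] uncovered → point at 10; [12,14] uncovered → point at 14; [17,19] uncovered → point at 19.
Points: 4, 10, 14, 19 (4 total).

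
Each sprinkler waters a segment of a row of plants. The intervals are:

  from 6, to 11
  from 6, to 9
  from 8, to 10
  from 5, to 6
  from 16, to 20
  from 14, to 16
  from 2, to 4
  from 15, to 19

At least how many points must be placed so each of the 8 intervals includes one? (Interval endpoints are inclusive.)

4

Sort by right endpoint; whenever an interval is uncovered, place a point at its right end.
Sorted: [2,4] [5,6] [6,9] [8,10] [6,11] [14,16] [15,19] [16,20]
{[2,4]} hit by 4; {[5,6],[6,9]} hit by 6; {[8,10],[6,11]} hit by 10; {[14,16],[15,19],[16,20]} hit by 16.
Points: 4, 6, 10, 16 (4 total).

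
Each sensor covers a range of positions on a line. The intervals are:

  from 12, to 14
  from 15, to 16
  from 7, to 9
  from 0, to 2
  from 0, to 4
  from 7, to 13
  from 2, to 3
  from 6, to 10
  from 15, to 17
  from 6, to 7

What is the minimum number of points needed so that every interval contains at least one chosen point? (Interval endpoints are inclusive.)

4

Sorted: [0,2] [2,3] [0,4] [6,7] [7,9] [6,10] [7,13] [12,14] [15,16] [15,17]
{[0,2],[2,3],[0,4]} hit by 2; {[6,7],[7,9],[6,10],[7,13]} hit by 7; {[12,14]} hit by 14; {[15,16],[15,17]} hit by 16.
Points: 2, 7, 14, 16 (4 total).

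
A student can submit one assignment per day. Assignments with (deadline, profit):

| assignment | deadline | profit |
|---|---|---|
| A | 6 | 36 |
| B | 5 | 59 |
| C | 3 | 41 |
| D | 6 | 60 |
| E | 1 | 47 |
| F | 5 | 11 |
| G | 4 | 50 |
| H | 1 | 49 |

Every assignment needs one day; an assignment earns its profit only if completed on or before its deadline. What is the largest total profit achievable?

295

By profit: D(d6,60), B(d5,59), G(d4,50), H(d1,49), E(d1,47), C(d3,41), A(d6,36), F(d5,11)
D→slot 6; B→slot 5; G→slot 4; H→slot 1; E skipped; C→slot 3; A→slot 2; F skipped.
Profit = 49 + 36 + 41 + 50 + 59 + 60 = 295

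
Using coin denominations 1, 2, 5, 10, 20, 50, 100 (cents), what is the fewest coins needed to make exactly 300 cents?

3

300 = 3×100
Total coins = 3 = 3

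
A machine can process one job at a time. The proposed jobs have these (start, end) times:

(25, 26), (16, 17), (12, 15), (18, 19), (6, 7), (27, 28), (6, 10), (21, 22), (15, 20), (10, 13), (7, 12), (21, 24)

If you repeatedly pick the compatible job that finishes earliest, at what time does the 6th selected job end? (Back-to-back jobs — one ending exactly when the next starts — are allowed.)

Sorted by end: (6,7)  (6,10)  (7,12)  (10,13)  (12,15)  (16,17)  (18,19)  (15,20)  (21,22)  (21,24)  (25,26)  (27,28)
take (6,7); take (7,12); skip (10,13); take (12,15); take (16,17); take (18,19); skip (15,20); take (21,22); take (25,26); take (27,28).
Selected: (6,7) (7,12) (12,15) (16,17) (18,19) (21,22) (25,26) (27,28)

22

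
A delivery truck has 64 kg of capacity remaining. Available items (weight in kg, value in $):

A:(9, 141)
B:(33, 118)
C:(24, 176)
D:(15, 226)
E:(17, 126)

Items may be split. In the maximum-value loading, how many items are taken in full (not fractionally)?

Sort by value per unit weight and fill in that order.
Order: A (141/9=15.67) > D (226/15=15.07) > E (126/17=7.41) > C (176/24=7.33) > B (118/33=3.58)
Fill: take A (9 @ 141) → take D (15 @ 226) → take E (17 @ 126) → take 23/24 of C → 168.67; 64/64 used.
3 item(s) taken whole; one partial (take 23/24 of C).

3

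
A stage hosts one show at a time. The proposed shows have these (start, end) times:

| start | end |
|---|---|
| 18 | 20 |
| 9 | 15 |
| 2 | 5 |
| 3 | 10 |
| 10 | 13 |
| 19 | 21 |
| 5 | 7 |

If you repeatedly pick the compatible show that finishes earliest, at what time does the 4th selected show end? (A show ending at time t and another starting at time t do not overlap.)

Sorted by end: (2,5)  (5,7)  (3,10)  (10,13)  (9,15)  (18,20)  (19,21)
take (2,5); take (5,7); skip (3,10); take (10,13); take (18,20).
Selected: (2,5) (5,7) (10,13) (18,20)

20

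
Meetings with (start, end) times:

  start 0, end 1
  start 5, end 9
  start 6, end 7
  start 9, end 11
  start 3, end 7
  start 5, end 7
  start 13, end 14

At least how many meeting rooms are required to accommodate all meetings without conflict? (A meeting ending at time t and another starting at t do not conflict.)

The answer is the maximum number of intervals overlapping at any instant.
Events (time:±→running): 0:+→1 1:-→0 3:+→1 5:+→2 5:+→3 6:+→4 … peak 4.

4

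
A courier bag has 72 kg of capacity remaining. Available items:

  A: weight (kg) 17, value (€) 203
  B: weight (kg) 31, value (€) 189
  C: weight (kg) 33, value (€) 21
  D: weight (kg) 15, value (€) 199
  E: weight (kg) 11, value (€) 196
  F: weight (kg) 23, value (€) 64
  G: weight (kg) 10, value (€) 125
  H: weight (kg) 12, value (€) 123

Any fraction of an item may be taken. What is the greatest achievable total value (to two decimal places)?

888.68

Ratios (sorted): E 17.82, D 13.27, G 12.50, A 11.94, H 10.25, B 6.10, F 2.78, C 0.64
take E (11 @ 196); take D (15 @ 199); take G (10 @ 125); take A (17 @ 203); take H (12 @ 123); take 7/31 of B → 42.68. Capacity used 72/72.
Total value = 888.68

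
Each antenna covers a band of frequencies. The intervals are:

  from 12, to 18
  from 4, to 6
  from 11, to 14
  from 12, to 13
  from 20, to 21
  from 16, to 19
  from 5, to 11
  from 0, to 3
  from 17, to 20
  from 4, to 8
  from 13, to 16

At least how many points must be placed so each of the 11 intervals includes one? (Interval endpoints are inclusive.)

By right end: [0,3]  [4,6]  [4,8]  [5,11]  [12,13]  [11,14]  [13,16]  [12,18]  [16,19]  [17,20]  [20,21]
[0,3] uncovered → point at 3; [4,6] uncovered → point at 6; [12,13] uncovered → point at 13; [16,19] uncovered → point at 19; [20,21] uncovered → point at 21.
Points: 3, 6, 13, 19, 21 (5 total).

5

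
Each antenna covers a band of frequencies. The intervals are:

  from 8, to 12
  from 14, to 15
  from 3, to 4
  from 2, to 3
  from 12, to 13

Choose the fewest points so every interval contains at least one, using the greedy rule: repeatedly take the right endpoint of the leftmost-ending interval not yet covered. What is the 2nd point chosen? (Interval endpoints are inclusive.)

12

Sort by right endpoint; whenever an interval is uncovered, place a point at its right end.
Sorted: [2,3] [3,4] [8,12] [12,13] [14,15]
{[2,3],[3,4]} hit by 3; {[8,12],[12,13]} hit by 12; {[14,15]} hit by 15.
Points: 3, 12, 15 (3 total).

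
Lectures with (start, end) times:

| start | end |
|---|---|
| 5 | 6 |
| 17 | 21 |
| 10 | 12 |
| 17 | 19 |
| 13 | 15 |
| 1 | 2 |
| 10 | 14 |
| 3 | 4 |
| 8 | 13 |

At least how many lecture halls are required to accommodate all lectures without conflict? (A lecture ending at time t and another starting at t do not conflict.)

starts: [1, 3, 5, 8, 10, 10, 13, 17, 17]
ends:   [2, 4, 6, 12, 13, 14, 15, 19, 21]
s1→1 e2→0 s3→1 e4→0 s5→1 e6→0 s8→1 s10→2 s10→3  — peak 3.

3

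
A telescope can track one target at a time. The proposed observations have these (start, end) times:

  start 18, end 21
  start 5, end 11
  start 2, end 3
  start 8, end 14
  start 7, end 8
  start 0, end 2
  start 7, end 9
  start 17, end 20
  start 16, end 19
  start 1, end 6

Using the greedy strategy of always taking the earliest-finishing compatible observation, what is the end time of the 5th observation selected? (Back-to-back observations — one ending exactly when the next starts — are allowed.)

Sorted by end: (0,2)  (2,3)  (1,6)  (7,8)  (7,9)  (5,11)  (8,14)  (16,19)  (17,20)  (18,21)
take (0,2); take (2,3); skip (1,6); take (7,8); take (8,14); take (16,19); skip (17,20); skip (18,21).
Selected: (0,2) (2,3) (7,8) (8,14) (16,19)

19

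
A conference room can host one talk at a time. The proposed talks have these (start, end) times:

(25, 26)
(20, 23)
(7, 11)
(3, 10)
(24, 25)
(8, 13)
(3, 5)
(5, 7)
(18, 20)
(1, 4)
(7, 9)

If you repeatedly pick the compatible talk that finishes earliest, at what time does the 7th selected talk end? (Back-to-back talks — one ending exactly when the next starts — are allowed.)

26

Sorted by end: (1,4)  (3,5)  (5,7)  (7,9)  (3,10)  (7,11)  (8,13)  (18,20)  (20,23)  (24,25)  (25,26)
take (1,4); skip (3,5); take (5,7); take (7,9); skip (8,13); take (18,20); take (20,23); take (24,25); take (25,26).
Selected: (1,4) (5,7) (7,9) (18,20) (20,23) (24,25) (25,26)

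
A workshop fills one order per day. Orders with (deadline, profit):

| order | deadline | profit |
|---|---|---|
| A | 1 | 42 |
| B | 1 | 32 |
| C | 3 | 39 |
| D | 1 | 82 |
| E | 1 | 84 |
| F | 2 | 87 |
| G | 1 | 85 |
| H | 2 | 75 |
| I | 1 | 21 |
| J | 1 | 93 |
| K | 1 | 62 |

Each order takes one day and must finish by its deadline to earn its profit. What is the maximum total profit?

Sort by profit descending; place each in the latest free slot ≤ its deadline.
Profit order: J=93 F=87 G=85 E=84 D=82 H=75 K=62 A=42 C=39 B=32 I=21
Assign: J→slot 1, F→slot 2, G skipped, E skipped, D skipped, H skipped, K skipped, A skipped, C→slot 3, B skipped, I skipped.
Slots: [1:J] [2:F] [3:C]
Profit = 93 + 87 + 39 = 219

219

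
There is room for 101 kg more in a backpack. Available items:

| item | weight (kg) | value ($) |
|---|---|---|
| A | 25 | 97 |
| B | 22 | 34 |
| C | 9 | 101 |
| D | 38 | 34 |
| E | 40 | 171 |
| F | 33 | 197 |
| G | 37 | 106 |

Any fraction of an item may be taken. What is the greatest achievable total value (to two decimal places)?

542.72

Ratios (sorted): C 11.22, F 5.97, E 4.28, A 3.88, G 2.86, B 1.55, D 0.89
take C (9 @ 101); take F (33 @ 197); take E (40 @ 171); take 19/25 of A → 73.72. Capacity used 101/101.
Total value = 542.72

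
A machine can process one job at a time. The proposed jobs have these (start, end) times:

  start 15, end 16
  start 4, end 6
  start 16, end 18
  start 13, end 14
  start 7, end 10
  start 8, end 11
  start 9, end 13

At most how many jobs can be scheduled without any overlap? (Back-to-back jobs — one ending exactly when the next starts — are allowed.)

Sort by end time and greedily take each interval whose start is ≥ the last chosen end.
Sorted by end: (4,6)  (7,10)  (8,11)  (9,13)  (13,14)  (15,16)  (16,18)
take (4,6); take (7,10); take (13,14); take (15,16); take (16,18).
Selected 5 jobs.

5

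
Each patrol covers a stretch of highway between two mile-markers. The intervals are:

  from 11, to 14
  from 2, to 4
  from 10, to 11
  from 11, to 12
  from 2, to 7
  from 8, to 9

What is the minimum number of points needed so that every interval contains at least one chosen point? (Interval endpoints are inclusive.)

Process intervals by earliest right end; each time one isn't hit yet, stab at its right endpoint.
Sorted: [2,4] [2,7] [8,9] [10,11] [11,12] [11,14]
{[2,4],[2,7]} hit by 4; {[8,9]} hit by 9; {[10,11],[11,12],[11,14]} hit by 11.
Points: 4, 9, 11 (3 total).

3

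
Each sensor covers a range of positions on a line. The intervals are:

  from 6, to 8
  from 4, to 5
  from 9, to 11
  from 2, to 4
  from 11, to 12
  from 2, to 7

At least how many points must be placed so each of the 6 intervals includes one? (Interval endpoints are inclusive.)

Process intervals by earliest right end; each time one isn't hit yet, stab at its right endpoint.
By right end: [2,4]  [4,5]  [2,7]  [6,8]  [9,11]  [11,12]
[2,4] uncovered → point at 4; [6,8] uncovered → point at 8; [9,11] uncovered → point at 11.
Points: 4, 8, 11 (3 total).

3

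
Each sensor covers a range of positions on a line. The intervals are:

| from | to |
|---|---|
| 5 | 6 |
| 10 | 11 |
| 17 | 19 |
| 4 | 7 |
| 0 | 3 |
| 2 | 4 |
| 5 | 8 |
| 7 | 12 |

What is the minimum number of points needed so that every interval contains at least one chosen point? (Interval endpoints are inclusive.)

Sort by right endpoint; whenever an interval is uncovered, place a point at its right end.
Sorted: [0,3] [2,4] [5,6] [4,7] [5,8] [10,11] [7,12] [17,19]
{[0,3],[2,4]} hit by 3; {[5,6],[4,7],[5,8]} hit by 6; {[10,11],[7,12]} hit by 11; {[17,19]} hit by 19.
Points: 3, 6, 11, 19 (4 total).

4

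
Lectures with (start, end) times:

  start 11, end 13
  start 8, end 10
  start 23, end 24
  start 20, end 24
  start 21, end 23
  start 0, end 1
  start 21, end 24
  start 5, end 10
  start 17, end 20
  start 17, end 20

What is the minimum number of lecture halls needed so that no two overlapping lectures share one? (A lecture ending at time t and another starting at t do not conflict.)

Count concurrent intervals with a sweep; the peak is the room count.
Events (time:±→running): 0:+→1 1:-→0 5:+→1 8:+→2 10:-→1 10:-→0 11:+→1 13:-→0 17:+→1 17:+→2 20:-→1 20:-→0 20:+→1 21:+→2 21:+→3 … peak 3.

3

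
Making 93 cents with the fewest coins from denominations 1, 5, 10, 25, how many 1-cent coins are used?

3

Use the largest denomination that fits, subtract, and repeat.
93 = 3×25 + 1×10 + 1×5 + 3×1
Count of 1: 3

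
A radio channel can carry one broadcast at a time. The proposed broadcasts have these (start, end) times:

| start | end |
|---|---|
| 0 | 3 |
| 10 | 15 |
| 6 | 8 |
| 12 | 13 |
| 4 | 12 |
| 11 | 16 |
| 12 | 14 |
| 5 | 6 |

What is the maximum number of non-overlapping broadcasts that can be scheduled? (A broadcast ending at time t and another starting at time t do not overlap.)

4

Greedy by earliest finish: after sorting by end time, pick each interval compatible with the last pick.
By end time: (0,3), (5,6), (6,8), (4,12), (12,13), (12,14), (10,15), (11,16).
Pick (0,3); next start ≥ 3 → (5,6); next start ≥ 6 → (6,8); next start ≥ 8 → (12,13).
Selected 4 broadcasts.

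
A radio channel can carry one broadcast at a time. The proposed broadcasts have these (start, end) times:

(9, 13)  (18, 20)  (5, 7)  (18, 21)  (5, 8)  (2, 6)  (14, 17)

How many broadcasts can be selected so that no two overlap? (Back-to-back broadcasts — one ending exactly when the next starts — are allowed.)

Sorted by end: (2,6)  (5,7)  (5,8)  (9,13)  (14,17)  (18,20)  (18,21)
take (2,6); skip (5,8); take (9,13); take (14,17); take (18,20).
Selected 4 broadcasts.

4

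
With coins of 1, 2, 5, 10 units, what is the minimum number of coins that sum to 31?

4

Use the largest denomination that fits, subtract, and repeat.
31 − 3×10→1 − 1×1→0
Total coins = 3 + 1 = 4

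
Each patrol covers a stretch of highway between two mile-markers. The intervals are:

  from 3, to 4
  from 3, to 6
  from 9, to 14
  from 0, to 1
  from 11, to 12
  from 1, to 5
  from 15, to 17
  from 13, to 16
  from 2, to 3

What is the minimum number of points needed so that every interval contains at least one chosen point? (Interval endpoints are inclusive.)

4

Process intervals by earliest right end; each time one isn't hit yet, stab at its right endpoint.
By right end: [0,1]  [2,3]  [3,4]  [1,5]  [3,6]  [11,12]  [9,14]  [13,16]  [15,17]
[0,1] uncovered → point at 1; [2,3] uncovered → point at 3; [11,12] uncovered → point at 12; [13,16] uncovered → point at 16.
Points: 1, 3, 12, 16 (4 total).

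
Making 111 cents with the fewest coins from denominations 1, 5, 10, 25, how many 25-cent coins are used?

111 = 4×25 + 1×10 + 1×1
Count of 25: 4

4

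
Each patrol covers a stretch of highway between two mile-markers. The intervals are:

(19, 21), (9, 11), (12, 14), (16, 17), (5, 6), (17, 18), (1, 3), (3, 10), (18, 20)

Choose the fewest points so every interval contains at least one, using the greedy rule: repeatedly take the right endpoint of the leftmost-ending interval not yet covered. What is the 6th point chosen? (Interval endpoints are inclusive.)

Process intervals by earliest right end; each time one isn't hit yet, stab at its right endpoint.
By right end: [1,3]  [5,6]  [3,10]  [9,11]  [12,14]  [16,17]  [17,18]  [18,20]  [19,21]
[1,3] uncovered → point at 3; [5,6] uncovered → point at 6; [9,11] uncovered → point at 11; [12,14] uncovered → point at 14; [16,17] uncovered → point at 17; [18,20] uncovered → point at 20.
Points: 3, 6, 11, 14, 17, 20 (6 total).

20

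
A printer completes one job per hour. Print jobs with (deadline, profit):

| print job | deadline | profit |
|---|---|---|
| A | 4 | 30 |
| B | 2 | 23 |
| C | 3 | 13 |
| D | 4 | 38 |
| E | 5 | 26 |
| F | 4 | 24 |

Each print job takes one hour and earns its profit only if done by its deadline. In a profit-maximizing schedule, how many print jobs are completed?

5

Take jobs in profit order; each goes to the latest open slot no later than its deadline.
By profit: D(d4,38), A(d4,30), E(d5,26), F(d4,24), B(d2,23), C(d3,13)
D→slot 4; A→slot 3; E→slot 5; F→slot 2; B→slot 1; C skipped.
5 of 6 scheduled.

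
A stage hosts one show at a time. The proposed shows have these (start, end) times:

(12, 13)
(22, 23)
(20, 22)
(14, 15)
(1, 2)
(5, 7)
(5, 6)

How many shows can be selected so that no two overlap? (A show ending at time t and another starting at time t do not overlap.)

6

Greedy by earliest finish: after sorting by end time, pick each interval compatible with the last pick.
By end time: (1,2), (5,6), (5,7), (12,13), (14,15), (20,22), (22,23).
Pick (1,2); next start ≥ 2 → (5,6); next start ≥ 6 → (12,13); next start ≥ 13 → (14,15); next start ≥ 15 → (20,22); next start ≥ 22 → (22,23).
Selected 6 shows.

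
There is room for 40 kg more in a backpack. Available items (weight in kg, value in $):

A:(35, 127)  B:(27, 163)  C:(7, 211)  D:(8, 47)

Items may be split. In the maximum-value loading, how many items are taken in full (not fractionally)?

2

Greedy by value/weight ratio, highest first.
Ratios (sorted): C 30.14, B 6.04, D 5.88, A 3.63
take C (7 @ 211); take B (27 @ 163); take 6/8 of D → 35.25. Capacity used 40/40.
2 item(s) taken whole; one partial (take 6/8 of D).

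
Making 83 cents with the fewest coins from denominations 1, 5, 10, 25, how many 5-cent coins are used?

1

83 − 3×25→8 − 1×5→3 − 3×1→0
Count of 5: 1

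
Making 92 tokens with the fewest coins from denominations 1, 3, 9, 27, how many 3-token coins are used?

Use the largest denomination that fits, subtract, and repeat.
92 = 3×27 + 1×9 + 2×1
Count of 3: 0

0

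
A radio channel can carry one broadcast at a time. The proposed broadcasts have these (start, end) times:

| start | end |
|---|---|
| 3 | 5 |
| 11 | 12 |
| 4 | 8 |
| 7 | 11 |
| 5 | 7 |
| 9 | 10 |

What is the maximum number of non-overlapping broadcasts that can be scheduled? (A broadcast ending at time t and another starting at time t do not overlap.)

4

By end time: (3,5), (5,7), (4,8), (9,10), (7,11), (11,12).
Pick (3,5); next start ≥ 5 → (5,7); next start ≥ 7 → (9,10); next start ≥ 10 → (11,12).
Selected 4 broadcasts.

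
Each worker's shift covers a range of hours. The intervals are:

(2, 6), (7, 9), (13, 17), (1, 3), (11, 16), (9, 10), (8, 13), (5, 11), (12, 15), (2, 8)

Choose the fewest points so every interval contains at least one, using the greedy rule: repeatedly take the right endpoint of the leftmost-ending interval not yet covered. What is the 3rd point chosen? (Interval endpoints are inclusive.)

Process intervals by earliest right end; each time one isn't hit yet, stab at its right endpoint.
By right end: [1,3]  [2,6]  [2,8]  [7,9]  [9,10]  [5,11]  [8,13]  [12,15]  [11,16]  [13,17]
[1,3] uncovered → point at 3; [7,9] uncovered → point at 9; [12,15] uncovered → point at 15.
Points: 3, 9, 15 (3 total).

15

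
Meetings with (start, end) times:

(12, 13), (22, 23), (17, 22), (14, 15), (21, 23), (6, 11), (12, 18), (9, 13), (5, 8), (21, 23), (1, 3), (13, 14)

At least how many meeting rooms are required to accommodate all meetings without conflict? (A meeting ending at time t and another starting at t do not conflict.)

3

starts: [1, 5, 6, 9, 12, 12, 13, 14, 17, 21, 21, 22]
ends:   [3, 8, 11, 13, 13, 14, 15, 18, 22, 23, 23, 23]
s1→1 e3→0 s5→1 s6→2 e8→1 s9→2 e11→1 s12→2 s12→3  — peak 3.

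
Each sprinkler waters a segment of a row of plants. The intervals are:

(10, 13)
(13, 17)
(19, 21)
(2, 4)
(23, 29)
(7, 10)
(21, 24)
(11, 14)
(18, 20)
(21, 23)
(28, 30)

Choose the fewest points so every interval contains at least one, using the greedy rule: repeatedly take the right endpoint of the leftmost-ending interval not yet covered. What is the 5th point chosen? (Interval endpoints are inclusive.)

Sorted: [2,4] [7,10] [10,13] [11,14] [13,17] [18,20] [19,21] [21,23] [21,24] [23,29] [28,30]
{[2,4]} hit by 4; {[7,10],[10,13]} hit by 10; {[11,14],[13,17]} hit by 14; {[18,20],[19,21]} hit by 20; {[21,23],[21,24],[23,29]} hit by 23; {[28,30]} hit by 30.
Points: 4, 10, 14, 20, 23, 30 (6 total).

23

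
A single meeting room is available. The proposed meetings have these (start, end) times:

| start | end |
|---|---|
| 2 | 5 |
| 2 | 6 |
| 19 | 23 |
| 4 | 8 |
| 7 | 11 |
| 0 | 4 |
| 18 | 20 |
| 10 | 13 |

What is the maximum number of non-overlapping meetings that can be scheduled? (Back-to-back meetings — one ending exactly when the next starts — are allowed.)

Sorted by end: (0,4)  (2,5)  (2,6)  (4,8)  (7,11)  (10,13)  (18,20)  (19,23)
take (0,4); take (4,8); take (10,13); take (18,20); skip (19,23).
Selected 4 meetings.

4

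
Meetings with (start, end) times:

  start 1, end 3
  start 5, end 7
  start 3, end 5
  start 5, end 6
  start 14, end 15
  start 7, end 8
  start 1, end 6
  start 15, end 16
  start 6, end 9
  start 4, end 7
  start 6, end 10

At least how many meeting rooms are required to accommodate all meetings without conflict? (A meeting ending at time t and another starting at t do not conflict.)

4

Events (time:±→running): 1:+→1 1:+→2 3:-→1 3:+→2 4:+→3 5:-→2 5:+→3 5:+→4 … peak 4.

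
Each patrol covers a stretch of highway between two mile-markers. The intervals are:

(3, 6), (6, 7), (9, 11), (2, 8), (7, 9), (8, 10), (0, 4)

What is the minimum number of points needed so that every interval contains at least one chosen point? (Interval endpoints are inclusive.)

Sort by right endpoint; whenever an interval is uncovered, place a point at its right end.
Sorted: [0,4] [3,6] [6,7] [2,8] [7,9] [8,10] [9,11]
{[0,4],[3,6]} hit by 4; {[6,7],[2,8],[7,9]} hit by 7; {[8,10],[9,11]} hit by 10.
Points: 4, 7, 10 (3 total).

3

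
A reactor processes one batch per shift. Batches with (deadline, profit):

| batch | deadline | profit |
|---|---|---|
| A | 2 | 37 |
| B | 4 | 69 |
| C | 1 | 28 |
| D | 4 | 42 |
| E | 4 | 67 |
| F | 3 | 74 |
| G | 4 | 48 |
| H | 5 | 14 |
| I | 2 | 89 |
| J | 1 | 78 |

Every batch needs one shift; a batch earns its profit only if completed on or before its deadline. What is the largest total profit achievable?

324

Take jobs in profit order; each goes to the latest open slot no later than its deadline.
By profit: I(d2,89), J(d1,78), F(d3,74), B(d4,69), E(d4,67), G(d4,48), D(d4,42), A(d2,37), C(d1,28), H(d5,14)
I→slot 2; J→slot 1; F→slot 3; B→slot 4; E skipped; G skipped; D skipped; A skipped; C skipped; H→slot 5.
Profit = 78 + 89 + 74 + 69 + 14 = 324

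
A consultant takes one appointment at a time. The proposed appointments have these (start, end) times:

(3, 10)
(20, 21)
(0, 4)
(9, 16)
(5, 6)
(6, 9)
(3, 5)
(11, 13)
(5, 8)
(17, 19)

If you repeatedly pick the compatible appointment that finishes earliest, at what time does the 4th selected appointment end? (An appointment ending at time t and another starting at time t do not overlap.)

By end time: (0,4), (3,5), (5,6), (5,8), (6,9), (3,10), (11,13), (9,16), (17,19), (20,21).
Pick (0,4); next start ≥ 4 → (5,6); next start ≥ 6 → (6,9); next start ≥ 9 → (11,13); next start ≥ 13 → (17,19); next start ≥ 19 → (20,21).
Selected: (0,4) (5,6) (6,9) (11,13) (17,19) (20,21)

13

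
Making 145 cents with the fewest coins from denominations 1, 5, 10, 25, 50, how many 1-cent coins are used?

145 − 2×50→45 − 1×25→20 − 2×10→0
Count of 1: 0

0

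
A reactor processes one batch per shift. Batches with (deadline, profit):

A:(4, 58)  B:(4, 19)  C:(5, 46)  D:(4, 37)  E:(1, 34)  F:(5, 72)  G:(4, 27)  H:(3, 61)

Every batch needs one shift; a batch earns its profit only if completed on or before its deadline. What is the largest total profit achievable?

Sort by profit descending; place each in the latest free slot ≤ its deadline.
Profit order: F=72 H=61 A=58 C=46 D=37 E=34 G=27 B=19
Assign: F→slot 5, H→slot 3, A→slot 4, C→slot 2, D→slot 1, E skipped, G skipped, B skipped.
Slots: [1:D] [2:C] [3:H] [4:A] [5:F]
Profit = 37 + 46 + 61 + 58 + 72 = 274

274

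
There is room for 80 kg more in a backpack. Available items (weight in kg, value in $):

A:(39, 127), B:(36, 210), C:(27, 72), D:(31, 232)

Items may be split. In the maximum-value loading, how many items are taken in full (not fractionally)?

2

Sort by value per unit weight and fill in that order.
Order: D (232/31=7.48) > B (210/36=5.83) > A (127/39=3.26) > C (72/27=2.67)
Fill: take D (31 @ 232) → take B (36 @ 210) → take 13/39 of A → 42.33; 80/80 used.
2 item(s) taken whole; one partial (take 13/39 of A).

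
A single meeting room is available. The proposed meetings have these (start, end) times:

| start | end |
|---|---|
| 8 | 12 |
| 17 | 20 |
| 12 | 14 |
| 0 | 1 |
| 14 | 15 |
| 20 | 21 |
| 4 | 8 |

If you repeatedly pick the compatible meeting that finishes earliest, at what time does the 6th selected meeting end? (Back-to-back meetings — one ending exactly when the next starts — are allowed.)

Order by finish time; keep every interval that doesn't clash with the previous kept one.
By end time: (0,1), (4,8), (8,12), (12,14), (14,15), (17,20), (20,21).
Pick (0,1); next start ≥ 1 → (4,8); next start ≥ 8 → (8,12); next start ≥ 12 → (12,14); next start ≥ 14 → (14,15); next start ≥ 15 → (17,20); next start ≥ 20 → (20,21).
Selected: (0,1) (4,8) (8,12) (12,14) (14,15) (17,20) (20,21)

20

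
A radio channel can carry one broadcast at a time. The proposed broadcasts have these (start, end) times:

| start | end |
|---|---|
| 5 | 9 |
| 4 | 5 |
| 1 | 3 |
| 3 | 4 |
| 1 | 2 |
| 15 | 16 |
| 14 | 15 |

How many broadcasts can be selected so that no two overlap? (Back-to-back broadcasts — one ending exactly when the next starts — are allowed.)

Order by finish time; keep every interval that doesn't clash with the previous kept one.
By end time: (1,2), (1,3), (3,4), (4,5), (5,9), (14,15), (15,16).
Pick (1,2); next start ≥ 2 → (3,4); next start ≥ 4 → (4,5); next start ≥ 5 → (5,9); next start ≥ 9 → (14,15); next start ≥ 15 → (15,16).
Selected 6 broadcasts.

6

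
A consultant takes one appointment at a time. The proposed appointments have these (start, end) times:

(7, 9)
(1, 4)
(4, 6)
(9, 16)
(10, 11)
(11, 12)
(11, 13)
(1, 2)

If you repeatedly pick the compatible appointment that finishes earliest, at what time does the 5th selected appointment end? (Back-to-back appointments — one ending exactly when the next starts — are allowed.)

By end time: (1,2), (1,4), (4,6), (7,9), (10,11), (11,12), (11,13), (9,16).
Pick (1,2); next start ≥ 2 → (4,6); next start ≥ 6 → (7,9); next start ≥ 9 → (10,11); next start ≥ 11 → (11,12).
Selected: (1,2) (4,6) (7,9) (10,11) (11,12)

12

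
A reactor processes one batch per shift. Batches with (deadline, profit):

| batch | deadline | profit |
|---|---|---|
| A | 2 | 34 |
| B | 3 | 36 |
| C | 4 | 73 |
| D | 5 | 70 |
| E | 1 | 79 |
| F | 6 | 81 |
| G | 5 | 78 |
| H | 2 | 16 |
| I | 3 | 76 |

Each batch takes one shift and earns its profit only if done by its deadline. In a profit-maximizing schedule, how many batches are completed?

6

Sort by profit descending; place each in the latest free slot ≤ its deadline.
By profit: F(d6,81), E(d1,79), G(d5,78), I(d3,76), C(d4,73), D(d5,70), B(d3,36), A(d2,34), H(d2,16)
F→slot 6; E→slot 1; G→slot 5; I→slot 3; C→slot 4; D→slot 2; B skipped; A skipped; H skipped.
6 of 9 scheduled.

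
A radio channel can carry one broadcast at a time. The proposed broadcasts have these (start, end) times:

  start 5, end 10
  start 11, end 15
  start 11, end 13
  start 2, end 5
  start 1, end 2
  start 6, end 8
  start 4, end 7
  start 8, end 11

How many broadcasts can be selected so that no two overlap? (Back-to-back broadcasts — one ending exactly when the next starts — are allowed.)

By end time: (1,2), (2,5), (4,7), (6,8), (5,10), (8,11), (11,13), (11,15).
Pick (1,2); next start ≥ 2 → (2,5); next start ≥ 5 → (6,8); next start ≥ 8 → (8,11); next start ≥ 11 → (11,13).
Selected 5 broadcasts.

5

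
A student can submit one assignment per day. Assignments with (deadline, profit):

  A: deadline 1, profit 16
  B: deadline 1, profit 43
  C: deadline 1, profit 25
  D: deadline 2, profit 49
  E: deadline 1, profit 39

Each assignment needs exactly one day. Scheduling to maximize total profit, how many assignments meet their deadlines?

Profit order: D=49 B=43 E=39 C=25 A=16
Assign: D→slot 2, B→slot 1, E skipped, C skipped, A skipped.
Slots: [1:B] [2:D]
2 of 5 scheduled.

2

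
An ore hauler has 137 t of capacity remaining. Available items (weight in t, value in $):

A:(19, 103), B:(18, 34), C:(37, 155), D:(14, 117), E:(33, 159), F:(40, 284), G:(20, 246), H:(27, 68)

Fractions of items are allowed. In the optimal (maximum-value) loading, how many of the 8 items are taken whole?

Greedy by value/weight ratio, highest first.
Ratios (sorted): G 12.30, D 8.36, F 7.10, A 5.42, E 4.82, C 4.19, H 2.52, B 1.89
take G (20 @ 246); take D (14 @ 117); take F (40 @ 284); take A (19 @ 103); take E (33 @ 159); take 11/37 of C → 46.08. Capacity used 137/137.
5 item(s) taken whole; one partial (take 11/37 of C).

5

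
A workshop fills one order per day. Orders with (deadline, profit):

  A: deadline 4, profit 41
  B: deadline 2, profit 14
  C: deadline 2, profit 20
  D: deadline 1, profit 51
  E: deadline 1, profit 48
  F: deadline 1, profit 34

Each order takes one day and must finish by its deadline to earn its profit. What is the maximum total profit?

Take jobs in profit order; each goes to the latest open slot no later than its deadline.
By profit: D(d1,51), E(d1,48), A(d4,41), F(d1,34), C(d2,20), B(d2,14)
D→slot 1; E skipped; A→slot 4; F skipped; C→slot 2; B skipped.
Profit = 51 + 20 + 41 = 112

112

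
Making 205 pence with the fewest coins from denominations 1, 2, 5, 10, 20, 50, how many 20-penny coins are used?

0

205 − 4×50→5 − 1×5→0
Count of 20: 0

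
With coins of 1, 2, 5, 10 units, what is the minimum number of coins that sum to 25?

Greedy: take as many of the largest coin as possible, then repeat with the remainder.
25 = 2×10 + 1×5
Total coins = 2 + 1 = 3

3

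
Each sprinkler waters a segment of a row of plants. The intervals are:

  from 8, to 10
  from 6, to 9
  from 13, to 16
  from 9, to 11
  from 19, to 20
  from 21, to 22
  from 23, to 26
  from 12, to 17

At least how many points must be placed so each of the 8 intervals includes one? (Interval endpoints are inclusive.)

5

Sorted: [6,9] [8,10] [9,11] [13,16] [12,17] [19,20] [21,22] [23,26]
{[6,9],[8,10],[9,11]} hit by 9; {[13,16],[12,17]} hit by 16; {[19,20]} hit by 20; {[21,22]} hit by 22; {[23,26]} hit by 26.
Points: 9, 16, 20, 22, 26 (5 total).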